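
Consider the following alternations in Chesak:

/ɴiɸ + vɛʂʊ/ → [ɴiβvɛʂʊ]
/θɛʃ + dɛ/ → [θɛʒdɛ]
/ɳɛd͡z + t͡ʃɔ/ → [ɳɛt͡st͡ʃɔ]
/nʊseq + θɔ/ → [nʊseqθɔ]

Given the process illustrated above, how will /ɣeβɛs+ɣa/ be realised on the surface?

[ɣeβɛzɣa]

The data show regressive voicing assimilation: /ɸ/ → [β] before /v/; /ʃ/ → [ʒ] before /d/; /d͡z/ → [t͡s] before /t͡ʃ/. In each pair only voicing changes, matching the following consonant, while place and manner stay constant.
Nothing changes in [nʊseqθɔ]: there the adjacent consonants already agree in voicing (/q/ and /θ/ are both voiceless), so this form is consistent with the same rule.
The rule targets /s/ (voiceless alveolar fricative), which sits before the trigger /ɣ/ (voiced).
A voiced alveolar fricative is [z], so the surface segment is [z].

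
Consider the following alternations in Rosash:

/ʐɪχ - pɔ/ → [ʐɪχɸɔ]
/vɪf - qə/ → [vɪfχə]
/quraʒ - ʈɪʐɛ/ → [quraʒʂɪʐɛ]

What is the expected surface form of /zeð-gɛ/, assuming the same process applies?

The data show progressive manner assimilation: /p/ → [ɸ] after /χ/; /q/ → [χ] after /f/; /ʈ/ → [ʂ] after /ʒ/. In each pair only manner changes, matching the preceding consonant, while place and voice stay constant.
The rule targets /g/ (voiced velar stop), which sits after the trigger /ð/ (fricative).
A voiced velar fricative is [ɣ], so the surface segment is [ɣ].

[zeðɣɛ]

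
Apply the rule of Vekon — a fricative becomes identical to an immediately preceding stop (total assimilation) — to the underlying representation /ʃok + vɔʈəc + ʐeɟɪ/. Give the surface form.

/v/ is the segment targeted by the rule; it sits immediately after /k/, so it assimilates completely and surfaces as [k].
At the second juncture, /ʐ/ likewise becomes [c] adjacent to /c/.

[ʃokkɔʈəcceɟɪ]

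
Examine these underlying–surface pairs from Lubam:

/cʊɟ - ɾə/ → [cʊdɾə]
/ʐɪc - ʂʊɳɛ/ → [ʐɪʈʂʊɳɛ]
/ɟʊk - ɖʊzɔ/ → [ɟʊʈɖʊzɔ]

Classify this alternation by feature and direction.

regressive place assimilation

The segment that alternates is /ɟ/, which surfaces as [d] when adjacent to /ɾ/.
The change palatal → alveolar matches the place of the following /ɾ/, identifying this as place assimilation.
Manner and voice are unchanged, so the assimilation is partial, not total.
The same holds elsewhere in the data: /c/ → [ʈ] before /ʂ/ (palatal → retroflex, matching retroflex); /k/ → [ʈ] before /ɖ/ (velar → retroflex, matching retroflex) — only place changes, and always toward the following segment.
The trigger is the following segment, so the direction is regressive (anticipatory).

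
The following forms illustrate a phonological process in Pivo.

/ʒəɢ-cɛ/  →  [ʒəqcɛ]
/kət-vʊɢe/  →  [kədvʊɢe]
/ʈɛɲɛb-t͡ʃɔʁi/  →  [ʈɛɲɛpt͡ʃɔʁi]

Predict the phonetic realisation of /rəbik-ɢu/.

[rəbigɢu]

The data show regressive voicing assimilation: /ɢ/ → [q] before /c/; /t/ → [d] before /v/; /b/ → [p] before /t͡ʃ/. In each pair only voicing changes, matching the following consonant, while place and manner stay constant.
The rule targets /k/ (voiceless velar stop), which sits before the trigger /ɢ/ (voiced).
Changing only its voicing to voiced gives [g] — the voiced velar stop.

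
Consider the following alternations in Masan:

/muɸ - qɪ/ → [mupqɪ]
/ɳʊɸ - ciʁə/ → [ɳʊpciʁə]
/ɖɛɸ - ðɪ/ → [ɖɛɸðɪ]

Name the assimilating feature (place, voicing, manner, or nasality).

Underlying /ɸ/ is realised as [p] next to /q/; /q/ itself does not change.
The change fricative → stop matches the manner of the following /q/, identifying this as manner assimilation.
The other alternating form patterns the same way: /ɸ/ → [p] before /c/ (fricative → stop, matching a stop) — only manner changes, and always toward the following segment.
No alternation appears in [ɖɛɸðɪ]: there the adjacent consonants already agree in manner (/ɸ/ and /ð/ are both fricatives), so this form is consistent with the same rule.

manner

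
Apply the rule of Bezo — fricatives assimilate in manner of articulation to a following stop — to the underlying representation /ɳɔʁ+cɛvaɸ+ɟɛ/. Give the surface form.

/ʁ/ is a voiced uvular fricative. The following trigger /c/ is a stop, so /ʁ/ must become a stop as well.
A voiced uvular stop is [ɢ], so the surface segment is [ɢ].
The same rule applies at the second boundary: /ɸ/ → [p] next to /ɟ/.

[ɳɔɢcɛvapɟɛ]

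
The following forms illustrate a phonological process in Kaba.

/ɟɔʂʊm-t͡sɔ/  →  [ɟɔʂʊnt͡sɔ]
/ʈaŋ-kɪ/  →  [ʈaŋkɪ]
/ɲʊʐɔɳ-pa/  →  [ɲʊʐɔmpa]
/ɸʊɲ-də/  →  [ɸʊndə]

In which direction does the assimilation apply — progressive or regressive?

The segment that alternates is /m/, which surfaces as [n] when adjacent to /t͡s/.
The change bilabial → alveolar matches the place of the following /t͡s/, identifying this as place assimilation.
The same holds elsewhere in the data: /ɳ/ → [m] before /p/ (retroflex → bilabial, matching bilabial); /ɲ/ → [n] before /d/ (palatal → alveolar, matching alveolar) — only place changes, and always toward the following segment.
Nothing changes in [ʈaŋkɪ]: there the adjacent consonants already agree in place (/ŋ/ and /k/ are both velar), so this form is consistent with the same rule.
Since the segment that changes precedes the conditioning segment, the assimilation is regressive.

regressive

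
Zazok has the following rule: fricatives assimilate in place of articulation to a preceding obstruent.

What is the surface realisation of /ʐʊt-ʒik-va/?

/ʒ/ is a voiced postalveolar fricative. The preceding trigger /t/ is alveolar, so /ʒ/ must become alveolar as well.
A voiced alveolar fricative is [z], so the surface segment is [z].
The same rule applies at the second boundary: /v/ → [ɣ] next to /k/.

[ʐʊtzikɣa]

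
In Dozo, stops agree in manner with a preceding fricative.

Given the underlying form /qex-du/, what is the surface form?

[qexzu]

The rule targets /d/ (voiced alveolar stop), which sits after the trigger /x/ (fricative).
A voiced alveolar fricative is [z], so the surface segment is [z].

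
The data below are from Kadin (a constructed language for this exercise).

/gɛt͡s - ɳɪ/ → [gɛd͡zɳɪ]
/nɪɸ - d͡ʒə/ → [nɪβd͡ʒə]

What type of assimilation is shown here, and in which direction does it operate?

regressive voicing assimilation

Comparing underlying and surface forms, /t͡s/ → [d͡z] is the alternation; the neighbouring /ɳ/ is constant.
/t͡s/ is voiceless while /ɳ/ is voiced; the output [d͡z] is voiced, matching the trigger — so the feature that spreads is voicing.
Place and manner are unchanged, so the assimilation is partial, not total.
Checking the remaining alternation: /ɸ/ → [β] before /d͡ʒ/ (voiceless → voiced, matching voiced) — only voicing changes, and always toward the following segment.
Since the segment that changes precedes the conditioning segment, the assimilation is regressive.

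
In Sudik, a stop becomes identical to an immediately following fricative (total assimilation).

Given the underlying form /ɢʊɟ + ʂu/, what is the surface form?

[ɢʊʂʂu]

/ɟ/ is the segment targeted by the rule; it sits immediately before /ʂ/, so it assimilates completely and surfaces as [ʂ].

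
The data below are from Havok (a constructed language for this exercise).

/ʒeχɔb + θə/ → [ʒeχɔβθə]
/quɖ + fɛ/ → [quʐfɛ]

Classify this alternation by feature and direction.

regressive manner assimilation

Underlying /b/ is realised as [β] next to /θ/; /θ/ itself does not change.
/b/ is a stop while /θ/ is a fricative; the output [β] is a fricative, matching the trigger — so the feature that spreads is manner.
Place and voice are unchanged, so the assimilation is partial, not total.
Checking the remaining alternation: /ɖ/ → [ʐ] before /f/ (stop → fricative, matching a fricative) — only manner changes, and always toward the following segment.
The trigger is the following segment, so the direction is regressive (anticipatory).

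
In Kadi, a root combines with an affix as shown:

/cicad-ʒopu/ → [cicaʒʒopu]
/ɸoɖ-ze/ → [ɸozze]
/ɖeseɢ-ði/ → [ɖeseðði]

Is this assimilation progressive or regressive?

regressive

Underlying /d/ is realised as [ʒ] next to /ʒ/; /ʒ/ itself does not change.
The output [ʒ] is identical to the trigger /ʒ/ — every feature (place, manner, voicing) has been copied — so this is total assimilation.
The remaining alternations confirm this: /ɖ/ → [z] before /z/; /ɢ/ → [ð] before /ð/ — in each case the output is a copy of the following consonant.
Since the segment that changes precedes the conditioning segment, the assimilation is regressive.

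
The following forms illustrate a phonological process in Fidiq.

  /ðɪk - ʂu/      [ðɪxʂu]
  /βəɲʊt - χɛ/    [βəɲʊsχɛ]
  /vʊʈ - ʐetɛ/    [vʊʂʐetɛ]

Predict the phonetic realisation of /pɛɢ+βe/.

[pɛʁβe]

The data show regressive manner assimilation: /k/ → [x] before /ʂ/; /t/ → [s] before /χ/; /ʈ/ → [ʂ] before /ʐ/. In each pair only manner changes, matching the following consonant, while place and voice stay constant.
/ɢ/ is a voiced uvular stop. The following trigger /β/ is a fricative, so /ɢ/ must become a fricative as well.
Changing only its manner to fricative gives [ʁ] — the voiced uvular fricative.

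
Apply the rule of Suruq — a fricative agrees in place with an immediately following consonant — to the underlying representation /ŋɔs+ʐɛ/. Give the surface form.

[ŋɔʂʐɛ]

/s/ is a voiceless alveolar fricative. The following trigger /ʐ/ is retroflex, so /s/ must become retroflex as well.
Changing only its place to retroflex gives [ʂ] — the voiceless retroflex fricative.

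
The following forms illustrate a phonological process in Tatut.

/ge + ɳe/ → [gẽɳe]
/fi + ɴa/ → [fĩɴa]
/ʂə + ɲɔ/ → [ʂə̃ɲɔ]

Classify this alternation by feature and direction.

The vowel /e/ surfaces as nasalised [ẽ] next to the following nasal /ɳ/ — it has acquired the [+nasal] feature of its neighbour.
Likewise in the remaining data: /i/ → [ĩ] before /ɴ/; /ə/ → [ə̃] before /ɲ/ — each time a vowel is nasalised next to a following nasal.
Because the conditioning nasal is to the right of the vowel that changes, the process is regressive (anticipatory).

regressive nasality assimilation (vowel nasalisation)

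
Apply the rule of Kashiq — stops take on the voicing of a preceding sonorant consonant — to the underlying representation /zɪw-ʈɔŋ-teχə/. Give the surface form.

/ʈ/ is a voiceless retroflex stop. The preceding trigger /w/ is voiced, so /ʈ/ must become voiced as well.
Changing only its voicing to voiced gives [ɖ] — the voiced retroflex stop.
The same rule applies at the second boundary: /t/ → [d] next to /ŋ/.

[zɪwɖɔŋdeχə]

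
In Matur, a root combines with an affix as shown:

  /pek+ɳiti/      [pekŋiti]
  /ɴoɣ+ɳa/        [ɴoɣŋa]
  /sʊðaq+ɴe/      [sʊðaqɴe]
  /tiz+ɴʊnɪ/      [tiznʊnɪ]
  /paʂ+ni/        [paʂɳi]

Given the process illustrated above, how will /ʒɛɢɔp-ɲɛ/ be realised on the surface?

[ʒɛɢɔpmɛ]

The data show progressive place assimilation: /ɳ/ → [ŋ] after /k/; /ɳ/ → [ŋ] after /ɣ/; /ɴ/ → [n] after /z/; /n/ → [ɳ] after /ʂ/. In each pair only place changes, matching the preceding consonant, while manner and voice stay constant.
No alternation appears in [sʊðaqɴe]: there the adjacent consonants already agree in place (/ɴ/ and /q/ are both uvular), so this form is consistent with the same rule.
/ɲ/ is a voiced palatal nasal. The preceding trigger /p/ is bilabial, so /ɲ/ must become bilabial as well.
Changing only its place to bilabial gives [m] — the voiced bilabial nasal.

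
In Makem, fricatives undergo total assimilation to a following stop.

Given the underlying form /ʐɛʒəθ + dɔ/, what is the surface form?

/θ/ is the segment targeted by the rule; it sits immediately before /d/, so it assimilates completely and surfaces as [d].

[ʐɛʒəddɔ]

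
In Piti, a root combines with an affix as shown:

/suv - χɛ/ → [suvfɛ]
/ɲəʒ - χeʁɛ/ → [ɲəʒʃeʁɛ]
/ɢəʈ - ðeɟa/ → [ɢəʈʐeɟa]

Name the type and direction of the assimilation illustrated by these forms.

progressive place assimilation

The segment that alternates is /χ/, which surfaces as [f] when adjacent to /v/.
/χ/ is uvular while /v/ is labiodental; the output [f] is labiodental, matching the trigger — so the feature that spreads is place.
Manner and voice are unchanged, so the assimilation is partial, not total.
The same holds elsewhere in the data: /χ/ → [ʃ] after /ʒ/ (uvular → postalveolar, matching postalveolar); /ð/ → [ʐ] after /ʈ/ (dental → retroflex, matching retroflex) — only place changes, and always toward the preceding segment.
The trigger is the preceding segment, so the direction is progressive (perseverative).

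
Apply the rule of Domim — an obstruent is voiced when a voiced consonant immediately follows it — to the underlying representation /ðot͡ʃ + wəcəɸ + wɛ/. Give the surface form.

The rule targets /t͡ʃ/ (voiceless postalveolar affricate), which sits before the trigger /w/ (voiced).
The voiced postalveolar affricate is [d͡ʒ], so /t͡ʃ/ → [d͡ʒ].
The same rule applies at the second boundary: /ɸ/ → [β] next to /w/.

[ðod͡ʒwəcəβwɛ]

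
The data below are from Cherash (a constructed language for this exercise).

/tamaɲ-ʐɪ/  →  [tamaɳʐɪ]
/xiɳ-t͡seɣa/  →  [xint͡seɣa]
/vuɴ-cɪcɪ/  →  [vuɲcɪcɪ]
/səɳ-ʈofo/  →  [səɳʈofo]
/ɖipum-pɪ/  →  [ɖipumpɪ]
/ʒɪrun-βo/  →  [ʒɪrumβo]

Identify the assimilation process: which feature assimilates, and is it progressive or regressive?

regressive place assimilation

Underlying /ɲ/ is realised as [ɳ] next to /ʐ/; /ʐ/ itself does not change.
/ɲ/ is palatal while /ʐ/ is retroflex; the output [ɳ] is retroflex, matching the trigger — so the feature that spreads is place.
Manner and voice are unchanged, so the assimilation is partial, not total.
The same holds elsewhere in the data: /ɳ/ → [n] before /t͡s/ (retroflex → alveolar, matching alveolar); /ɴ/ → [ɲ] before /c/ (uvular → palatal, matching palatal); /n/ → [m] before /β/ (alveolar → bilabial, matching bilabial) — only place changes, and always toward the following segment.
No alternation appears in [səɳʈofo], [ɖipumpɪ]: there the adjacent consonants already agree in place (/ɳ/ and /ʈ/ are both retroflex; /m/ and /p/ are both bilabial), so these forms are consistent with the same rule.
The trigger is the following segment, so the direction is regressive (anticipatory).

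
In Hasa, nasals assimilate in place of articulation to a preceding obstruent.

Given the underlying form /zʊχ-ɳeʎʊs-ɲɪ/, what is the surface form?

The rule targets /ɳ/ (voiced retroflex nasal), which sits after the trigger /χ/ (uvular).
The voiced uvular nasal is [ɴ], so /ɳ/ → [ɴ].
The same rule applies at the second boundary: /ɲ/ → [n] next to /s/.

[zʊχɴeʎʊsnɪ]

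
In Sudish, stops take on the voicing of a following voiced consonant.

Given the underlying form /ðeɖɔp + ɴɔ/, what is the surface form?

[ðeɖɔbɴɔ]

The rule targets /p/ (voiceless bilabial stop), which sits before the trigger /ɴ/ (voiced).
The voiced bilabial stop is [b], so /p/ → [b].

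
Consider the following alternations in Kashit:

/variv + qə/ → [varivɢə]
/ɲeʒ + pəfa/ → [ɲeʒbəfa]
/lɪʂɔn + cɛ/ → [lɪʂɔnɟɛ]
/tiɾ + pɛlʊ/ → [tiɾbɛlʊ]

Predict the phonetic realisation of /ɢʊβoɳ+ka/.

[ɢʊβoɳga]

The data show progressive voicing assimilation: /q/ → [ɢ] after /v/; /p/ → [b] after /ʒ/; /c/ → [ɟ] after /n/; /p/ → [b] after /ɾ/. In each pair only voicing changes, matching the preceding consonant, while place and manner stay constant.
The rule targets /k/ (voiceless velar stop), which sits after the trigger /ɳ/ (voiced).
The voiced velar stop is [g], so /k/ → [g].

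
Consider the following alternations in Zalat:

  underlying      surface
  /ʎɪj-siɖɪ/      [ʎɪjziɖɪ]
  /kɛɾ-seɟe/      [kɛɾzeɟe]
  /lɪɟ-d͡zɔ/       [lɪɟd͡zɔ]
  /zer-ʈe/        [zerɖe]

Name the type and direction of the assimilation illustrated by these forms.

The segment that alternates is /s/, which surfaces as [z] when adjacent to /j/.
The change voiceless → voiced matches the voicing of the preceding /j/, identifying this as voicing assimilation.
Place and manner are unchanged, so the assimilation is partial, not total.
Checking the remaining alternations: /s/ → [z] after /ɾ/ (voiceless → voiced, matching voiced); /ʈ/ → [ɖ] after /r/ (voiceless → voiced, matching voiced) — only voicing changes, and always toward the preceding segment.
No alternation appears in [lɪɟd͡zɔ]: there the adjacent consonants already agree in voicing (/d͡z/ and /ɟ/ are both voiced), so this form is consistent with the same rule.
Since the segment that changes follows the conditioning segment, the assimilation is progressive.

progressive voicing assimilation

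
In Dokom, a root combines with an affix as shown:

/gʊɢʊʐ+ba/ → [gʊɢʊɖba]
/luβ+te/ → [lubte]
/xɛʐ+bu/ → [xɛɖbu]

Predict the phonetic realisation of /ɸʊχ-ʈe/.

[ɸʊqʈe]

The data show regressive manner assimilation: /ʐ/ → [ɖ] before /b/; /β/ → [b] before /t/. In each pair only manner changes, matching the following consonant, while place and voice stay constant.
/χ/ is a voiceless uvular fricative. The following trigger /ʈ/ is a stop, so /χ/ must become a stop as well.
The voiceless uvular stop is [q], so /χ/ → [q].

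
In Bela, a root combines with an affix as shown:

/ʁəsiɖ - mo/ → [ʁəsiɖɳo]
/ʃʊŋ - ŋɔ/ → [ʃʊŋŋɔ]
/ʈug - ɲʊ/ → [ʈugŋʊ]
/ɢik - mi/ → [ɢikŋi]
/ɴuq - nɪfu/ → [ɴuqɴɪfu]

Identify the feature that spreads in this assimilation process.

place

Underlying /m/ is realised as [ɳ] next to /ɖ/; /ɖ/ itself does not change.
The change bilabial → retroflex matches the place of the preceding /ɖ/, identifying this as place assimilation.
The same holds elsewhere in the data: /ɲ/ → [ŋ] after /g/ (palatal → velar, matching velar); /m/ → [ŋ] after /k/ (bilabial → velar, matching velar); /n/ → [ɴ] after /q/ (alveolar → uvular, matching uvular) — only place changes, and always toward the preceding segment.
Nothing changes in [ʃʊŋŋɔ]: there the adjacent consonants already agree in place (/ŋ/ and /ŋ/ are both velar), so this form is consistent with the same rule.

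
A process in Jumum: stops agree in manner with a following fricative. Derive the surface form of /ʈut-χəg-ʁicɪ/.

The rule targets /t/ (voiceless alveolar stop), which sits before the trigger /χ/ (fricative).
Changing only its manner to fricative gives [s] — the voiceless alveolar fricative.
The same rule applies at the second boundary: /g/ → [ɣ] next to /ʁ/.

[ʈusχəɣʁicɪ]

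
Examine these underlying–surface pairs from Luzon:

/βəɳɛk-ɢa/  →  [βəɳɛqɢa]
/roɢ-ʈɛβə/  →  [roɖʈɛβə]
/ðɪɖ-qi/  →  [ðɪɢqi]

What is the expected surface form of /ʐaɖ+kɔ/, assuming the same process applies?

[ʐagkɔ]

The data show regressive place assimilation: /k/ → [q] before /ɢ/; /ɢ/ → [ɖ] before /ʈ/; /ɖ/ → [ɢ] before /q/. In each pair only place changes, matching the following consonant, while manner and voice stay constant.
The rule targets /ɖ/ (voiced retroflex stop), which sits before the trigger /k/ (velar).
A voiced velar stop is [g], so the surface segment is [g].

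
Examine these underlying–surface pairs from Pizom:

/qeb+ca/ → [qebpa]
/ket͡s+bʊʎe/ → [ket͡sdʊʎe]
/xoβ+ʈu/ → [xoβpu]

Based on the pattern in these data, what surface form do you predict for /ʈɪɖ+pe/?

The data show progressive place assimilation: /c/ → [p] after /b/; /b/ → [d] after /t͡s/; /ʈ/ → [p] after /β/. In each pair only place changes, matching the preceding consonant, while manner and voice stay constant.
The rule targets /p/ (voiceless bilabial stop), which sits after the trigger /ɖ/ (retroflex).
Changing only its place to retroflex gives [ʈ] — the voiceless retroflex stop.

[ʈɪɖʈe]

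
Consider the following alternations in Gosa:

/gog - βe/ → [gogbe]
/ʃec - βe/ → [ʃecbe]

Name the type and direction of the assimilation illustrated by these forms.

The segment that alternates is /β/, which surfaces as [b] when adjacent to /g/.
/β/ is a fricative while /g/ is a stop; the output [b] is a stop, matching the trigger — so the feature that spreads is manner.
Place and voice are unchanged, so the assimilation is partial, not total.
The other alternating form patterns the same way: /β/ → [b] after /c/ (fricative → stop, matching a stop) — only manner changes, and always toward the preceding segment.
Since the segment that changes follows the conditioning segment, the assimilation is progressive.

progressive manner assimilation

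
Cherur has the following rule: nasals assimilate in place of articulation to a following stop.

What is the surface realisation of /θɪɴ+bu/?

[θɪmbu]

/ɴ/ is a voiced uvular nasal. The following trigger /b/ is bilabial, so /ɴ/ must become bilabial as well.
The voiced bilabial nasal is [m], so /ɴ/ → [m].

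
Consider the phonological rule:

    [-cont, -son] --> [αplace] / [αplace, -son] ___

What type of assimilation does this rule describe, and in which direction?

progressive place assimilation

The rule copies the place features (abbreviated [place]) from the environment onto the target, so the assimilating feature is place.
The conditioning segment sits to the left of the focus bar, meaning the trigger precedes the segment that changes — progressive assimilation.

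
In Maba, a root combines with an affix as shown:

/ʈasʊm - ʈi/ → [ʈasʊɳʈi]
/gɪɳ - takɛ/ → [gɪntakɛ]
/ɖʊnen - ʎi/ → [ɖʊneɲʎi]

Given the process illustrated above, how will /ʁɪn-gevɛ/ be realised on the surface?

[ʁɪŋgevɛ]

The data show regressive place assimilation: /m/ → [ɳ] before /ʈ/; /ɳ/ → [n] before /t/; /n/ → [ɲ] before /ʎ/. In each pair only place changes, matching the following consonant, while manner and voice stay constant.
/n/ is a voiced alveolar nasal. The following trigger /g/ is velar, so /n/ must become velar as well.
Changing only its place to velar gives [ŋ] — the voiced velar nasal.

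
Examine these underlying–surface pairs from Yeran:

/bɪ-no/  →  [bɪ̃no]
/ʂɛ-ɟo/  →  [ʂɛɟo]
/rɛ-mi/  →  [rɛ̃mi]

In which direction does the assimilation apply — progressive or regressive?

regressive

The vowel /ɪ/ surfaces as nasalised [ɪ̃] next to the following nasal /n/ — it has acquired the [+nasal] feature of its neighbour.
Likewise in the remaining data: /ɛ/ → [ɛ̃] before /m/ — each time a vowel is nasalised next to a following nasal.
No change occurs in [ʂɛɟo] because the vowel at the boundary is adjacent to an oral consonant, not a nasal (/ɛ/ next to /ɟ/).
Because the conditioning nasal is to the right of the vowel that changes, the process is regressive (anticipatory).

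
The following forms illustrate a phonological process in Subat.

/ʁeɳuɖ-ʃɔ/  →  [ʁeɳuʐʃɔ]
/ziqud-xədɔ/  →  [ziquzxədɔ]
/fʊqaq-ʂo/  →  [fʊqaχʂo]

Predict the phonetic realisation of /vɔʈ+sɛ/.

[vɔʂsɛ]

The data show regressive manner assimilation: /ɖ/ → [ʐ] before /ʃ/; /d/ → [z] before /x/; /q/ → [χ] before /ʂ/. In each pair only manner changes, matching the following consonant, while place and voice stay constant.
/ʈ/ is a voiceless retroflex stop. The following trigger /s/ is a fricative, so /ʈ/ must become a fricative as well.
Changing only its manner to fricative gives [ʂ] — the voiceless retroflex fricative.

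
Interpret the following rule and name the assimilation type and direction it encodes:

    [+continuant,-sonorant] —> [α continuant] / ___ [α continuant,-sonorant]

The shared variable α links the value of [continuant] on the target to that of the neighbouring obstruent. [continuant] distinguishes stops from fricatives — a manner-of-articulation feature — so this is manner assimilation.
Since the environment is written after the underscore, the trigger follows the target; the direction is regressive.

regressive manner assimilation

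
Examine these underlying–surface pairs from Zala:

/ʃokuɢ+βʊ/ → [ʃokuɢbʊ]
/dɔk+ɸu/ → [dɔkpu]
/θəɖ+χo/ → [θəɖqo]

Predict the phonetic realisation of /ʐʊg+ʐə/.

[ʐʊgɖə]

The data show progressive manner assimilation: /β/ → [b] after /ɢ/; /ɸ/ → [p] after /k/; /χ/ → [q] after /ɖ/. In each pair only manner changes, matching the preceding consonant, while place and voice stay constant.
The rule targets /ʐ/ (voiced retroflex fricative), which sits after the trigger /g/ (stop).
The voiced retroflex stop is [ɖ], so /ʐ/ → [ɖ].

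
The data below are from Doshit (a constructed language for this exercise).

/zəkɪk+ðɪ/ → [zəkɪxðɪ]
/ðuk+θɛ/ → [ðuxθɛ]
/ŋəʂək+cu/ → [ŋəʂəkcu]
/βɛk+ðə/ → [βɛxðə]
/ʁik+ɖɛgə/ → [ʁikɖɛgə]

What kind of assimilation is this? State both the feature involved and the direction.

The segment that alternates is /k/, which surfaces as [x] when adjacent to /ð/.
/k/ is a stop while /ð/ is a fricative; the output [x] is a fricative, matching the trigger — so the feature that spreads is manner.
Place and voice are unchanged, so the assimilation is partial, not total.
The same holds elsewhere in the data: /k/ → [x] before /θ/ (stop → fricative, matching a fricative) — only manner changes, and always toward the following segment.
Nothing changes in [ŋəʂəkcu], [ʁikɖɛgə]: there the adjacent consonants already agree in manner (/k/ and /c/ are both stops; /k/ and /ɖ/ are both stops), so these forms are consistent with the same rule.
The trigger is the following segment, so the direction is regressive (anticipatory).

regressive manner assimilation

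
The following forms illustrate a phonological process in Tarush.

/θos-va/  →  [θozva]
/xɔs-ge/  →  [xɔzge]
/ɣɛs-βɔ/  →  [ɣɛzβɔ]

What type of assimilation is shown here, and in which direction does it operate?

regressive voicing assimilation

The segment that alternates is /s/, which surfaces as [z] when adjacent to /v/.
/s/ is voiceless while /v/ is voiced; the output [z] is voiced, matching the trigger — so the feature that spreads is voicing.
Place and manner are unchanged, so the assimilation is partial, not total.
The same holds elsewhere in the data: /s/ → [z] before /g/ (voiceless → voiced, matching voiced); /s/ → [z] before /β/ (voiceless → voiced, matching voiced) — only voicing changes, and always toward the following segment.
Since the segment that changes precedes the conditioning segment, the assimilation is regressive.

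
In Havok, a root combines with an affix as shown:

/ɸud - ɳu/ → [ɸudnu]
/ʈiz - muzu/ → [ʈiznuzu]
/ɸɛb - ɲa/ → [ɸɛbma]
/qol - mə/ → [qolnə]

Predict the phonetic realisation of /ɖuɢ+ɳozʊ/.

The data show progressive place assimilation: /ɳ/ → [n] after /d/; /m/ → [n] after /z/; /ɲ/ → [m] after /b/; /m/ → [n] after /l/. In each pair only place changes, matching the preceding consonant, while manner and voice stay constant.
The rule targets /ɳ/ (voiced retroflex nasal), which sits after the trigger /ɢ/ (uvular).
Changing only its place to uvular gives [ɴ] — the voiced uvular nasal.

[ɖuɢɴozʊ]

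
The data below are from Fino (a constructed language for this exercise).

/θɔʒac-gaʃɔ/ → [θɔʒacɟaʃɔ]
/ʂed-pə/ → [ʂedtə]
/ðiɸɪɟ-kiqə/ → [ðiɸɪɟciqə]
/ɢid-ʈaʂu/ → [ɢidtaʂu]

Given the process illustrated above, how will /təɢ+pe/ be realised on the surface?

The data show progressive place assimilation: /g/ → [ɟ] after /c/; /p/ → [t] after /d/; /k/ → [c] after /ɟ/; /ʈ/ → [t] after /d/. In each pair only place changes, matching the preceding consonant, while manner and voice stay constant.
/p/ is a voiceless bilabial stop. The preceding trigger /ɢ/ is uvular, so /p/ must become uvular as well.
The voiceless uvular stop is [q], so /p/ → [q].

[təɢqe]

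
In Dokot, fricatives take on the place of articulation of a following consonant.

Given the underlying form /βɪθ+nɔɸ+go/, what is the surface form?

/θ/ is a voiceless dental fricative. The following trigger /n/ is alveolar, so /θ/ must become alveolar as well.
Changing only its place to alveolar gives [s] — the voiceless alveolar fricative.
At the second juncture, /ɸ/ likewise becomes [x] adjacent to /g/.

[βɪsnɔxgo]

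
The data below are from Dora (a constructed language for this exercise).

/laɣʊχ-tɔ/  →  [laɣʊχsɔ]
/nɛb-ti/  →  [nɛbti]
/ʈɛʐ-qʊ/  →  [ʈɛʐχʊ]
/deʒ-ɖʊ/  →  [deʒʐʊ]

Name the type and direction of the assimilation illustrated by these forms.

progressive manner assimilation

Underlying /t/ is realised as [s] next to /χ/; /χ/ itself does not change.
/t/ is a stop while /χ/ is a fricative; the output [s] is a fricative, matching the trigger — so the feature that spreads is manner.
Place and voice are unchanged, so the assimilation is partial, not total.
Checking the remaining alternations: /q/ → [χ] after /ʐ/ (stop → fricative, matching a fricative); /ɖ/ → [ʐ] after /ʒ/ (stop → fricative, matching a fricative) — only manner changes, and always toward the preceding segment.
No alternation appears in [nɛbti]: there the adjacent consonants already agree in manner (/t/ and /b/ are both stops), so this form is consistent with the same rule.
The trigger is the preceding segment, so the direction is progressive (perseverative).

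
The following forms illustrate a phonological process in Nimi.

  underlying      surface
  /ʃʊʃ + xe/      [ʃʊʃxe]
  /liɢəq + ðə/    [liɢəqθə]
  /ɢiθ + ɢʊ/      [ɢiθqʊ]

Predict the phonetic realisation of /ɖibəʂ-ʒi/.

The data show progressive voicing assimilation: /ð/ → [θ] after /q/; /ɢ/ → [q] after /θ/. In each pair only voicing changes, matching the preceding consonant, while place and manner stay constant.
Nothing changes in [ʃʊʃxe]: there the adjacent consonants already agree in voicing (/x/ and /ʃ/ are both voiceless), so this form is consistent with the same rule.
The rule targets /ʒ/ (voiced postalveolar fricative), which sits after the trigger /ʂ/ (voiceless).
The voiceless postalveolar fricative is [ʃ], so /ʒ/ → [ʃ].

[ɖibəʂʃi]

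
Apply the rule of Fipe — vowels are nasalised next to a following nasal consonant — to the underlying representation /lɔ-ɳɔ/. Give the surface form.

[lɔ̃ɳɔ]

/ɔ/ sits next to the nasal /ɳ/ and is therefore nasalised to [ɔ̃].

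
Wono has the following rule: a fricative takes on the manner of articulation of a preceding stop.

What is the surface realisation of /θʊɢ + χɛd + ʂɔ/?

The rule targets /χ/ (voiceless uvular fricative), which sits after the trigger /ɢ/ (stop).
A voiceless uvular stop is [q], so the surface segment is [q].
The same rule applies at the second boundary: /ʂ/ → [ʈ] next to /d/.

[θʊɢqɛdʈɔ]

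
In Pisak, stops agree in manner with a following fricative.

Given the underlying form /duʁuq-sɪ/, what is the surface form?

[duʁuχsɪ]

The rule targets /q/ (voiceless uvular stop), which sits before the trigger /s/ (fricative).
The voiceless uvular fricative is [χ], so /q/ → [χ].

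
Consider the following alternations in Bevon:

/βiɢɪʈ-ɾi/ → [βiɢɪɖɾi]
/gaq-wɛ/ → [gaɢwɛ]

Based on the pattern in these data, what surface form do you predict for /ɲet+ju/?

The data show regressive voicing assimilation: /ʈ/ → [ɖ] before /ɾ/; /q/ → [ɢ] before /w/. In each pair only voicing changes, matching the following consonant, while place and manner stay constant.
The rule targets /t/ (voiceless alveolar stop), which sits before the trigger /j/ (voiced).
The voiced alveolar stop is [d], so /t/ → [d].

[ɲedju]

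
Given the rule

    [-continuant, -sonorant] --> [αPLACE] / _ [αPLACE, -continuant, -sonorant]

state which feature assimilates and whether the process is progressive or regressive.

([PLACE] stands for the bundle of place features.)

regressive place assimilation

The shared variable α links the value of the place features (abbreviated [PLACE]) on the target to the same value on the neighbouring segment, so place is the feature that assimilates.
Since the environment is written after the underscore, the trigger follows the target; the direction is regressive.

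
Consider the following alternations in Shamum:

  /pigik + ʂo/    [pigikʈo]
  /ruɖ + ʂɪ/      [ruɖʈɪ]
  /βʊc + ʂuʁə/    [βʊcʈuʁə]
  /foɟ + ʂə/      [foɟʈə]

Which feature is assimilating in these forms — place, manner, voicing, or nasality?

The segment that alternates is /ʂ/, which surfaces as [ʈ] when adjacent to /k/.
/ʂ/ is a fricative while /k/ is a stop; the output [ʈ] is a stop, matching the trigger — so the feature that spreads is manner.
The same holds elsewhere in the data: /ʂ/ → [ʈ] after /ɖ/ (fricative → stop, matching a stop); /ʂ/ → [ʈ] after /c/ (fricative → stop, matching a stop); /ʂ/ → [ʈ] after /ɟ/ (fricative → stop, matching a stop) — only manner changes, and always toward the preceding segment.

manner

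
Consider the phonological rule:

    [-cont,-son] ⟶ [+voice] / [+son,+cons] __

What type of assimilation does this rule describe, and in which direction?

progressive voicing assimilation

The target ([-cont,-son], stops) acquires [+voice] next to a sonorant consonant ([+son,+cons]) — it takes on the voicing of its neighbour, so the feature that spreads is voicing.
Since the environment is written before the underscore, the trigger precedes the target; the direction is progressive.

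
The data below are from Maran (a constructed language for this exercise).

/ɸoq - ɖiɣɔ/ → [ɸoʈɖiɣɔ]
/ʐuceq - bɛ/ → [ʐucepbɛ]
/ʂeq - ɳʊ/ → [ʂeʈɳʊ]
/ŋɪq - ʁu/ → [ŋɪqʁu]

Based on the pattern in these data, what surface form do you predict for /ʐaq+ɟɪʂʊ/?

The data show regressive place assimilation: /q/ → [ʈ] before /ɖ/; /q/ → [p] before /b/; /q/ → [ʈ] before /ɳ/. In each pair only place changes, matching the following consonant, while manner and voice stay constant.
No alternation appears in [ŋɪqʁu]: there the adjacent consonants already agree in place (/q/ and /ʁ/ are both uvular), so this form is consistent with the same rule.
/q/ is a voiceless uvular stop. The following trigger /ɟ/ is palatal, so /q/ must become palatal as well.
The voiceless palatal stop is [c], so /q/ → [c].

[ʐacɟɪʂʊ]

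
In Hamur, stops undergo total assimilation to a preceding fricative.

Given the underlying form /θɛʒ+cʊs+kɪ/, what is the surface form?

/c/ is the segment targeted by the rule; it sits immediately after /ʒ/, so it assimilates completely and surfaces as [ʒ].
At the second juncture, /k/ likewise becomes [s] adjacent to /s/.

[θɛʒʒʊssɪ]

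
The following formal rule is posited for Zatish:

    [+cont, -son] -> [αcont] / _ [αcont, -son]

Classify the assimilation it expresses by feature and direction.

The rule copies [cont] (continuancy) from the environment onto the target fricatives; since [±cont] encodes the stop/fricative manner contrast, the assimilating dimension is manner.
The conditioning segment sits to the right of the focus bar, meaning the trigger follows the segment that changes — regressive assimilation.

regressive manner assimilation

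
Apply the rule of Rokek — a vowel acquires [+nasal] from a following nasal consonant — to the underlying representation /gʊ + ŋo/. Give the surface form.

The vowel /ʊ/ is adjacent to the following nasal /ŋ/, so it acquires [+nasal] and surfaces as [ʊ̃].

[gʊ̃ŋo]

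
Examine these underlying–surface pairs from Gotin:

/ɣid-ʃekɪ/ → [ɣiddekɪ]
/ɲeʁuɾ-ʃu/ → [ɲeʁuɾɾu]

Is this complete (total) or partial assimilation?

The segment that alternates is /ʃ/, which surfaces as [d] when adjacent to /d/.
The output [d] is identical to the trigger /d/ — every feature (place, manner, voicing) has been copied — so this is total assimilation.
The remaining alternation confirms this: /ʃ/ → [ɾ] after /ɾ/ — in each case the output is a copy of the preceding consonant.

total assimilation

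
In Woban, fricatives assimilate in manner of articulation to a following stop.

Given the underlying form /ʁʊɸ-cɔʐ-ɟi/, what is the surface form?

[ʁʊpcɔɖɟi]

The rule targets /ɸ/ (voiceless bilabial fricative), which sits before the trigger /c/ (stop).
The voiceless bilabial stop is [p], so /ɸ/ → [p].
At the second juncture, /ʐ/ likewise becomes [ɖ] adjacent to /ɟ/.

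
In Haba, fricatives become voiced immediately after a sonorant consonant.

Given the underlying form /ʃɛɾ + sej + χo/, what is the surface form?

[ʃɛɾzejʁo]

/s/ is a voiceless alveolar fricative. The preceding trigger /ɾ/ is voiced, so /s/ must become voiced as well.
The voiced alveolar fricative is [z], so /s/ → [z].
At the second juncture, /χ/ likewise becomes [ʁ] adjacent to /j/.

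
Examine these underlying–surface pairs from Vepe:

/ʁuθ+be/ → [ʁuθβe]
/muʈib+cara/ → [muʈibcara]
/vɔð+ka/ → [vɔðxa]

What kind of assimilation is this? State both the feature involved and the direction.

progressive manner assimilation

Underlying /b/ is realised as [β] next to /θ/; /θ/ itself does not change.
/b/ is a stop while /θ/ is a fricative; the output [β] is a fricative, matching the trigger — so the feature that spreads is manner.
Place and voice are unchanged, so the assimilation is partial, not total.
The same holds elsewhere in the data: /k/ → [x] after /ð/ (stop → fricative, matching a fricative) — only manner changes, and always toward the preceding segment.
Nothing changes in [muʈibcara]: there the adjacent consonants already agree in manner (/c/ and /b/ are both stops), so this form is consistent with the same rule.
Since the segment that changes follows the conditioning segment, the assimilation is progressive.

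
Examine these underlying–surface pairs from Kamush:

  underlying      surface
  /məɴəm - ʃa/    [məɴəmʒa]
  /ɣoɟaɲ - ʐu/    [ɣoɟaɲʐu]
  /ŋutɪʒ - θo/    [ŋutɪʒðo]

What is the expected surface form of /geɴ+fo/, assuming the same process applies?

[geɴvo]

The data show progressive voicing assimilation: /ʃ/ → [ʒ] after /m/; /θ/ → [ð] after /ʒ/. In each pair only voicing changes, matching the preceding consonant, while place and manner stay constant.
No alternation appears in [ɣoɟaɲʐu]: there the adjacent consonants already agree in voicing (/ʐ/ and /ɲ/ are both voiced), so this form is consistent with the same rule.
The rule targets /f/ (voiceless labiodental fricative), which sits after the trigger /ɴ/ (voiced).
The voiced labiodental fricative is [v], so /f/ → [v].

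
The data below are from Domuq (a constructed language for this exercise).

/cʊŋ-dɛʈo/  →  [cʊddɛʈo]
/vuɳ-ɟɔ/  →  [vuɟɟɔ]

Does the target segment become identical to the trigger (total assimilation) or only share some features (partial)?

Underlying /ŋ/ is realised as [d] next to /d/; /d/ itself does not change.
The output [d] is identical to the trigger /d/ — every feature (place, manner, voicing) has been copied — so this is total assimilation.
The remaining alternation confirms this: /ɳ/ → [ɟ] before /ɟ/ — in each case the output is a copy of the following consonant.

total assimilation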